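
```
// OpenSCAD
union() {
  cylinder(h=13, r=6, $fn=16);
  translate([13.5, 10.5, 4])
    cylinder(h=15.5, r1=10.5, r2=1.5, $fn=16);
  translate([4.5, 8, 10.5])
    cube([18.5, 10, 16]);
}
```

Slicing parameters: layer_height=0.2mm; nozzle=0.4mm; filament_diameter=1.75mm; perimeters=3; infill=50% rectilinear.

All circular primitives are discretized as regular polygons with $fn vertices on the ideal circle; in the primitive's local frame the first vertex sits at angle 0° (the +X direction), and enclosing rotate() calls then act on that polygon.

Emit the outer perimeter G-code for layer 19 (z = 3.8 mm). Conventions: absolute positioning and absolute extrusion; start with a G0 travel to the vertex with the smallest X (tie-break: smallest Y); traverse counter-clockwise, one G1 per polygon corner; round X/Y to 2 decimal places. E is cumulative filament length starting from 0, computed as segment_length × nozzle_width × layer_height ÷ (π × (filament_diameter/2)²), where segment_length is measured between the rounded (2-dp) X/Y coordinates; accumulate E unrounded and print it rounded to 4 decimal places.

G0 X-6.00 Y0.00 Z3.80
G1 X-5.54 Y-2.30 E0.0780
G1 X-4.24 Y-4.24 E0.1557
G1 X-2.30 Y-5.54 E0.2334
G1 X0.00 Y-6.00 E0.3114
G1 X2.30 Y-5.54 E0.3894
G1 X4.24 Y-4.24 E0.4671
G1 X5.54 Y-2.30 E0.5447
G1 X6.00 Y0.00 E0.6227
G1 X5.54 Y2.30 E0.7008
G1 X4.24 Y4.24 E0.7784
G1 X2.30 Y5.54 E0.8561
G1 X0.00 Y6.00 E0.9341
G1 X-2.30 Y5.54 E1.0121
G1 X-4.24 Y4.24 E1.0898
G1 X-5.54 Y2.30 E1.1675
G1 X-6.00 Y0.00 E1.2455

At z = 3.8 mm: the r=6 cylinder gives a regular 16-gon of circumradius 6 (constant along its height); the cone at (13.5, 10.5) is absent (z outside [4, 19.5]); the cube at (4.5, 8) is absent (z outside [10.5, 26.5]); Taking the union: only the r=6 cylinder is present, so the union is just that shape — 1 connected region. The outline is a single polygon with 16 vertices. Extrusion per mm of travel: 0.4 × 0.2 / (π × 0.875²) = 0.033260. Accumulating E over each segment gives final E = 1.2455.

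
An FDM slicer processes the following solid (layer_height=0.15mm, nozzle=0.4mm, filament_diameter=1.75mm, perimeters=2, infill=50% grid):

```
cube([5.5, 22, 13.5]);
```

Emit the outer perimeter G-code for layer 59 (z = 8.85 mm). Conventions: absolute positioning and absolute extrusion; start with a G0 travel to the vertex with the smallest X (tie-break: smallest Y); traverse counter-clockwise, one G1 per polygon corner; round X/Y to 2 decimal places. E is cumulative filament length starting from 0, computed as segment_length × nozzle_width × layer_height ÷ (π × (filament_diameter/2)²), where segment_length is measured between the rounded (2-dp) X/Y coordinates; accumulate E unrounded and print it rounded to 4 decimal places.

G0 X0.00 Y0.00 Z8.85
G1 X5.50 Y0.00 E0.1372
G1 X5.50 Y22.00 E0.6860
G1 X0.00 Y22.00 E0.8232
G1 X0.00 Y0.00 E1.3720

At z = 8.85 mm: the 5.5×22 cube contributes its full rectangle. The outline is a single polygon with 4 vertices. Extrusion per mm of travel: 0.4 × 0.15 / (π × 0.875²) = 0.024945. Accumulating E over each segment gives final E = 1.3720.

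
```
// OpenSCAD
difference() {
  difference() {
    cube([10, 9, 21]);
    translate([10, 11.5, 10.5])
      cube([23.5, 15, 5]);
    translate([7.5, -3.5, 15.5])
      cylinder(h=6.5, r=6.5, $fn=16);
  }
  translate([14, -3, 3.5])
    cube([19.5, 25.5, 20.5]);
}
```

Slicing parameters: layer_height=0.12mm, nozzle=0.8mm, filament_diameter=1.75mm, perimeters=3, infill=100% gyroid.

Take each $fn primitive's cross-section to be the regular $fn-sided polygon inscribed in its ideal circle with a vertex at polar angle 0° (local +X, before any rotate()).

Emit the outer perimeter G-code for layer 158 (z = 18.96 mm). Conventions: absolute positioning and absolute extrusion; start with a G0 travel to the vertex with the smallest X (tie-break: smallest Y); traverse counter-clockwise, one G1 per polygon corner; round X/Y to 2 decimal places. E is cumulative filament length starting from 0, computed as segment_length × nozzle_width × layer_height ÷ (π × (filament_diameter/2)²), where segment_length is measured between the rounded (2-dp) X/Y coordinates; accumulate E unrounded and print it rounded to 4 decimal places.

At z = 18.96 mm: the cube (footprint 10×9) is included at this height; the cube at (10, 11.5) is not intersected at this z (z outside [10.5, 15.5]); the r=6.5 cylinder at (7.5, -3.5) contributes a regular 16-gon of circumradius 6.5; Subtracting the remaining from the first: starting from the 10×9 cube, the r=6.5 cylinder at (7.5, -3.5) partially overlaps it — only the 17.92 mm² overlap (of its 129.35 mm²) is removed, clipping the outline — 1 connected region; the cube at (14, -3) (footprint 19.5×25.5) is included at this height; Subtracting the remaining from the first: starting from the result so far, the 19.5×25.5 cube at (14, -3) misses the remaining region (no effect) — 1 connected region. The outline is a single polygon with 9 vertices. Extrusion per mm of travel: 0.8 × 0.12 / (π × 0.875²) = 0.039912. Accumulating E over each segment gives final E = 1.4615.

G0 X0.00 Y0.00 Z18.96
G1 X2.17 Y0.00 E0.0866
G1 X2.90 Y1.10 E0.1393
G1 X5.01 Y2.51 E0.2406
G1 X7.50 Y3.00 E0.3419
G1 X9.99 Y2.51 E0.4432
G1 X10.00 Y2.50 E0.4437
G1 X10.00 Y9.00 E0.7032
G1 X0.00 Y9.00 E1.1023
G1 X0.00 Y0.00 E1.4615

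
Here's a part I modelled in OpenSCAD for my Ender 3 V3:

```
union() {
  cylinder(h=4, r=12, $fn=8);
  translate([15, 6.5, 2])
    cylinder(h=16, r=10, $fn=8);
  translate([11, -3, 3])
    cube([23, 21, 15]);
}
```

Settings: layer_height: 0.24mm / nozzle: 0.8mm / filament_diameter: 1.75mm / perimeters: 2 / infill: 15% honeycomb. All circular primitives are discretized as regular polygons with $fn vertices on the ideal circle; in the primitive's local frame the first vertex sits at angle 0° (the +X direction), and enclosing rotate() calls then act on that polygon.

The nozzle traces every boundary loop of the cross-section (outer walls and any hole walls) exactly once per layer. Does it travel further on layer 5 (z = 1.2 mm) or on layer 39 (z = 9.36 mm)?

Layer 5 (z = 1.2): the r=12 cylinder contributes a regular 8-gon of circumradius 12 (perimeter = 2·8·12.000·sin(180°/8) = 73.48 mm); the cylinder at (15, 6.5) is absent (z outside [2, 18]); the cube at (11, -3) is absent (z outside [3, 18]); Taking the union: only the r=12 cylinder is present, so the union is just that shape — boundary = 73.48 mm. So its perimeter = 73.48 mm. Layer 39 (z = 9.36): the cylinder is absent (z outside [0, 4]); the r=10 cylinder at (15, 6.5) contributes a regular 8-gon of circumradius 10 (perimeter = 2·8·10.000·sin(180°/8) = 61.23 mm); the 23×21 cube at (11, -3) contributes its full rectangle (perimeter 88.00 mm); Merging all regions: the regions partially overlap (shared area 214.19 mm²), so the edge portions inside another operand are dropped and the merged outline is re-measured after clipping — boundary = 93.47 mm. So its perimeter = 93.47 mm. Layer 39 is larger (93.47 vs 73.48 mm).

layer 39 (z = 9.36 mm)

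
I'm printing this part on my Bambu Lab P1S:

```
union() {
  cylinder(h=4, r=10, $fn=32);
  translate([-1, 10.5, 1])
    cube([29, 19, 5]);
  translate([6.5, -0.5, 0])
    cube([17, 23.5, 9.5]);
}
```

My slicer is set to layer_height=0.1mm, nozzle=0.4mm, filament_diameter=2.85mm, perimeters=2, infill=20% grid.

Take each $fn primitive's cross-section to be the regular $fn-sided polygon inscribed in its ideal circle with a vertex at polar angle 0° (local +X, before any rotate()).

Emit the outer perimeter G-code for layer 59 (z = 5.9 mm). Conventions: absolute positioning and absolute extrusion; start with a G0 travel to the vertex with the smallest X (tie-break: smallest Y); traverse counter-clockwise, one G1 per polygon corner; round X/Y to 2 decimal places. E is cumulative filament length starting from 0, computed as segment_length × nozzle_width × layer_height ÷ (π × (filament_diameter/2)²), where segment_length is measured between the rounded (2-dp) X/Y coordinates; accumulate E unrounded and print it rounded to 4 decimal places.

At z = 5.9 mm: the cylinder is not intersected at this z (z outside [0, 4]); the cube at (-1, 10.5) (footprint 29×19) is included at this height; the cube at (6.5, -0.5) (footprint 17×23.5) is included at this height; Merging all regions: the regions partially overlap (shared area 212.50 mm²), so overlapping operands fuse into one piece — 1 connected region. The outline is a single polygon with 8 vertices. Extrusion per mm of travel: 0.4 × 0.1 / (π × 1.425²) = 0.006270. Accumulating E over each segment gives final E = 0.7399.

G0 X-1.00 Y10.50 Z5.90
G1 X6.50 Y10.50 E0.0470
G1 X6.50 Y-0.50 E0.1160
G1 X23.50 Y-0.50 E0.2226
G1 X23.50 Y10.50 E0.2916
G1 X28.00 Y10.50 E0.3198
G1 X28.00 Y29.50 E0.4389
G1 X-1.00 Y29.50 E0.6207
G1 X-1.00 Y10.50 E0.7399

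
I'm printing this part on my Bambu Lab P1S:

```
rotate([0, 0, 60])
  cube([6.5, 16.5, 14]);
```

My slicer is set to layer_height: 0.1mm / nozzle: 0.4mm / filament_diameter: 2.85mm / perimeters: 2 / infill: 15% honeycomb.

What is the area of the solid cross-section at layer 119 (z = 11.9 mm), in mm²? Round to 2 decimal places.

107.25 mm²

At z = 11.9 mm: the cube (footprint 6.5×16.5) is included at this height (area 107.25 mm²); (whole slice rotated 60° about Z — lengths, areas and connectivity unchanged). Overall, the cross-section is a single solid region. Net area = 107.25 mm².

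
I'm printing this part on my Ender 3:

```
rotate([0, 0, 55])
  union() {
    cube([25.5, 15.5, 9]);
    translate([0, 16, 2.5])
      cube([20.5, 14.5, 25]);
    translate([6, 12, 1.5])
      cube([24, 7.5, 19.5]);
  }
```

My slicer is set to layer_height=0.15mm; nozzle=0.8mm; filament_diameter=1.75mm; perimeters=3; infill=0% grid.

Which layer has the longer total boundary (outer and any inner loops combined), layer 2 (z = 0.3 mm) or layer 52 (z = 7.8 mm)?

Layer 2 (z = 0.3): the 25.5×15.5 cube contributes its full rectangle (perimeter 82.00 mm); the cube at (0, 16) is not intersected at this z (z outside [2.5, 27.5]); the cube at (6, 12) does not reach this height (z outside [1.5, 21]); Combining (union): only the 25.5×15.5 cube is present, so the union is just that shape — boundary = 82.00 mm; (rotated 55° about Z; rotation is an isometry so areas/perimeters/island counts are preserved). So its perimeter = 82.00 mm. Layer 52 (z = 7.8): the cube is present — its section is the full 25.5×15.5 rectangle (perimeter 82.00 mm); the cube at (0, 16) (footprint 20.5×14.5) is included at this height (perimeter 70.00 mm); the cube at (6, 12) (footprint 24×7.5) is included at this height (perimeter 63.00 mm); Merging all regions: the regions partially overlap (shared area 119.00 mm²), so the edge portions inside another operand are dropped and the merged outline is re-measured after clipping — boundary = 133.00 mm; (rotated 55° about Z; rotation is an isometry so areas/perimeters/island counts are preserved). So its perimeter = 133.00 mm. Layer 52 is larger (133.00 vs 82.00 mm).

layer 52 (z = 7.8 mm)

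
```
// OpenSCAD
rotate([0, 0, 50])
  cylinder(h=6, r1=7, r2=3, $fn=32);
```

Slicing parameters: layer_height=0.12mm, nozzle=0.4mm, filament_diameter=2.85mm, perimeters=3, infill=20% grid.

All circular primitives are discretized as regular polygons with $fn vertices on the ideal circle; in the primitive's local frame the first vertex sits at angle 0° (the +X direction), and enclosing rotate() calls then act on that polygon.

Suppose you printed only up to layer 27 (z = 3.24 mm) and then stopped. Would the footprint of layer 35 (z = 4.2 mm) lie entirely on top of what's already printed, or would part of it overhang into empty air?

entirely on top

Compare the two slices. At z = 3.24: the cone: at t=0.540 of its height the radius interpolates to r₁+(r₂−r₁)t = 4.840, giving a regular 32-gon of that circumradius (area = (32/2)·4.840²·sin(360°/32) = 73.12 mm²); (rotated 50° about Z; rotation is an isometry so areas/perimeters/island counts are preserved). At z = 4.2: the cone contributes a regular 32-gon of circumradius 4.200 (interpolated between r1=7 and r2=3 at t=0.700) (area = (32/2)·4.200²·sin(360°/32) = 55.06 mm²); (whole slice rotated 50° about Z — lengths, areas and connectivity unchanged). Checking containment: the cross-section at z = 4.2 is a subset of the cross-section at z = 3.24.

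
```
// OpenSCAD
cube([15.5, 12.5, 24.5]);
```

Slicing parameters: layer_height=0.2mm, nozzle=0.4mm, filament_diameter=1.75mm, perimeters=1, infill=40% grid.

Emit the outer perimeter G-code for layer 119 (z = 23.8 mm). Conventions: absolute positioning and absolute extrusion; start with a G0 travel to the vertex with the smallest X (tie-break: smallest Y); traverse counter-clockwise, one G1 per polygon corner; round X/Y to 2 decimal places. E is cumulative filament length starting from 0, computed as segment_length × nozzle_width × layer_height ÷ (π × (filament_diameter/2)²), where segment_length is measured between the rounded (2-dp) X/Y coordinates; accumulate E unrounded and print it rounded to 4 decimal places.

At z = 23.8 mm: the cube (footprint 15.5×12.5) is included at this height. The outline is a single polygon with 4 vertices. Extrusion per mm of travel: 0.4 × 0.2 / (π × 0.875²) = 0.033260. Accumulating E over each segment gives final E = 1.8626.

G0 X0.00 Y0.00 Z23.80
G1 X15.50 Y0.00 E0.5155
G1 X15.50 Y12.50 E0.9313
G1 X0.00 Y12.50 E1.4468
G1 X0.00 Y0.00 E1.8626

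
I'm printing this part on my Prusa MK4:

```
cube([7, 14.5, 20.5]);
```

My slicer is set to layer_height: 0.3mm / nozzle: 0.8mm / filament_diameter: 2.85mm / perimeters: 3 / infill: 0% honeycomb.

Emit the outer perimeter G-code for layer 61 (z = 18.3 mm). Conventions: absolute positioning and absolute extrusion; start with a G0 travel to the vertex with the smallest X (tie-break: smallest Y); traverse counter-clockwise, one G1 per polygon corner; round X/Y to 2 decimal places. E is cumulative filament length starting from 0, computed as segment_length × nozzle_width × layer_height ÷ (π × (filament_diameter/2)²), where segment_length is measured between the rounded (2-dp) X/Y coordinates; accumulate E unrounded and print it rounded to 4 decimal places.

G0 X0.00 Y0.00 Z18.30
G1 X7.00 Y0.00 E0.2633
G1 X7.00 Y14.50 E0.8089
G1 X0.00 Y14.50 E1.0722
G1 X0.00 Y0.00 E1.6177

At z = 18.3 mm: the cube is present — its section is the full 7×14.5 rectangle. The outline is a single polygon with 4 vertices. Extrusion per mm of travel: 0.8 × 0.3 / (π × 1.425²) = 0.037621. Accumulating E over each segment gives final E = 1.6177.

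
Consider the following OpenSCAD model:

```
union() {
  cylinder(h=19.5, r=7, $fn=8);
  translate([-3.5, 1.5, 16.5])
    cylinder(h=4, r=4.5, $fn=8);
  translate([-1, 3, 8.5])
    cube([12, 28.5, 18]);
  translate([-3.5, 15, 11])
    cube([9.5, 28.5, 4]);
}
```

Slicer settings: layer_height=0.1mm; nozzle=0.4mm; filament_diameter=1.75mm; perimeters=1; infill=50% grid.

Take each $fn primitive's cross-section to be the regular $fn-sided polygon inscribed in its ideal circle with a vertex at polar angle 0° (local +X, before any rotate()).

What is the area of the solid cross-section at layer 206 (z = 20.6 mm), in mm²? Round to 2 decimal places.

At z = 20.6 mm: the cylinder does not reach this height (z outside [0, 19.5]); the cylinder at (-3.5, 1.5) is not intersected at this z (z outside [16.5, 20.5]); the cube at (-1, 3) is present — its section is the full 12×28.5 rectangle (area 342.00 mm²); the cube at (-3.5, 15) does not reach this height (z outside [11, 15]); Taking the union: only the 12×28.5 cube at (-1, 3) is present, so the union is just that shape — area = 342.00 mm². Overall, the cross-section is a single solid region. Net area = 342.00 mm².

342.00 mm²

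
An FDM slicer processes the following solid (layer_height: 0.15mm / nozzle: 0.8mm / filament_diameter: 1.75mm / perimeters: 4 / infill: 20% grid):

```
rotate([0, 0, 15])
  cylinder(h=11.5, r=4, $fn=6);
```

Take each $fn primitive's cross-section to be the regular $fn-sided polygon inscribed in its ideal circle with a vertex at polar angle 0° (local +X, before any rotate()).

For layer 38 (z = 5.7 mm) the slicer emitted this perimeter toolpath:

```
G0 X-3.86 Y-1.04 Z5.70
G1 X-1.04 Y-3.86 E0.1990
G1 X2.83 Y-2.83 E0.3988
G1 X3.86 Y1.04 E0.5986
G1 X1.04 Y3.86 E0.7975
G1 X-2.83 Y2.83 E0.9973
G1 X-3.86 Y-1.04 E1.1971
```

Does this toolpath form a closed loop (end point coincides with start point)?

Start point (G0): (-3.86, -1.04). End point (last G1): the path returns to the start — closed.

yes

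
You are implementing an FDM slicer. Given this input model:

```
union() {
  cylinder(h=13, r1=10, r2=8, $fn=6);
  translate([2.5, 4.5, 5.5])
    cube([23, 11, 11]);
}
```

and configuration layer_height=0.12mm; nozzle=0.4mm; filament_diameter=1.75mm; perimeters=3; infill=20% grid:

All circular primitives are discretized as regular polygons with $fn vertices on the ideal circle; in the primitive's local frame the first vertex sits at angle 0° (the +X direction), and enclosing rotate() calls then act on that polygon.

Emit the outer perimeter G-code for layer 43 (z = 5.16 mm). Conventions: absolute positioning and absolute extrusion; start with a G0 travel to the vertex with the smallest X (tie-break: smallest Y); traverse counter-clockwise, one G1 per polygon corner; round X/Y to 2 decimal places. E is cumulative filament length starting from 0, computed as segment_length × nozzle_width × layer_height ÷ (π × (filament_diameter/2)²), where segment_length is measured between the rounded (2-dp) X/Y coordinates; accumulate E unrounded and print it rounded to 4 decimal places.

G0 X-9.21 Y0.00 Z5.16
G1 X-4.60 Y-7.97 E0.1837
G1 X4.60 Y-7.97 E0.3673
G1 X9.21 Y0.00 E0.5511
G1 X4.60 Y7.97 E0.7348
G1 X-4.60 Y7.97 E0.9184
G1 X-9.21 Y0.00 E1.1022

At z = 5.16 mm: the cone: at t=0.397 of its height the radius interpolates to r₁+(r₂−r₁)t = 9.206, giving a regular 6-gon of that circumradius; the cube at (2.5, 4.5) is not intersected at this z (z outside [5.5, 16.5]); Taking the union: only the cone is present, so the union is just that shape — 1 connected region. The outline is a single polygon with 6 vertices. Extrusion per mm of travel: 0.4 × 0.12 / (π × 0.875²) = 0.019956. Accumulating E over each segment gives final E = 1.1022.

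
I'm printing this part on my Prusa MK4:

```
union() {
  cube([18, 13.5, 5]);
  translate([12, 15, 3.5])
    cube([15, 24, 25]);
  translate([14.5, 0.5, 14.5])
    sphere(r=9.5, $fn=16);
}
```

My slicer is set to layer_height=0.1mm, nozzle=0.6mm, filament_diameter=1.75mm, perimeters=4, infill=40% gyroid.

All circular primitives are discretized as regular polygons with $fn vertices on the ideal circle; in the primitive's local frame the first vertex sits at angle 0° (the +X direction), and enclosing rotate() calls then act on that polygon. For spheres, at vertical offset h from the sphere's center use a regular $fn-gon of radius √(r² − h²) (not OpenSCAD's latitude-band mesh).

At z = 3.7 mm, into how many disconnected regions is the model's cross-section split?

At z = 3.7 mm: the 18×13.5 cube contributes its full rectangle; the cube at (12, 15) (footprint 15×24) is included at this height; the sphere at (14.5, 0.5) does not reach this height (|z−center|=10.800 > r=9.5); Combining (union): the 2 present regions are separate (no shared area or edge), so areas and boundary lengths simply add and each stays a separate island — 2 connected regions. The result has 2 disconnected regions.

2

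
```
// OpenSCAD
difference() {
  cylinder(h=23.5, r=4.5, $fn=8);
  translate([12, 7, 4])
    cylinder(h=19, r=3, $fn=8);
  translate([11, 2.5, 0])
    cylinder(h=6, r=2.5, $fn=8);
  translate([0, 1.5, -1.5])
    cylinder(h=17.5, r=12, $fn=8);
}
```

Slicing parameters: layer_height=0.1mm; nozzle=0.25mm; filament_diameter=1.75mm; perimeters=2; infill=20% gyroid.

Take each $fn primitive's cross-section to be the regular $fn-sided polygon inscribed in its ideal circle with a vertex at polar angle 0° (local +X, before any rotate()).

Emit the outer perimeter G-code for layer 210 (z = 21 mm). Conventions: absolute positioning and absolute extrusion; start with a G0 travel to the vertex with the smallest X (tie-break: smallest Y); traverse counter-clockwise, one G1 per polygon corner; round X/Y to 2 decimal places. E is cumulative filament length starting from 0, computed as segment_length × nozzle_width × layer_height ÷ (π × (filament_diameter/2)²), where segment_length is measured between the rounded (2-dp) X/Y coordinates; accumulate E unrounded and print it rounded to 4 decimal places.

At z = 21 mm: the r=4.5 cylinder contributes a regular 8-gon of circumradius 4.5; the r=3 cylinder at (12, 7) contributes a regular 8-gon of circumradius 3; the cylinder at (11, 2.5) does not reach this height (z outside [0, 6]); the cylinder at (0, 1.5) is absent (z outside [-1.5, 16]); Taking the first minus the rest: starting from the r=4.5 cylinder, the r=3 cylinder at (12, 7) misses the remaining region (no effect) — 1 connected region. The outline is a single polygon with 8 vertices. Extrusion per mm of travel: 0.25 × 0.1 / (π × 0.875²) = 0.010394. Accumulating E over each segment gives final E = 0.2863.

G0 X-4.50 Y0.00 Z21.00
G1 X-3.18 Y-3.18 E0.0358
G1 X0.00 Y-4.50 E0.0716
G1 X3.18 Y-3.18 E0.1074
G1 X4.50 Y0.00 E0.1431
G1 X3.18 Y3.18 E0.1789
G1 X0.00 Y4.50 E0.2147
G1 X-3.18 Y3.18 E0.2505
G1 X-4.50 Y0.00 E0.2863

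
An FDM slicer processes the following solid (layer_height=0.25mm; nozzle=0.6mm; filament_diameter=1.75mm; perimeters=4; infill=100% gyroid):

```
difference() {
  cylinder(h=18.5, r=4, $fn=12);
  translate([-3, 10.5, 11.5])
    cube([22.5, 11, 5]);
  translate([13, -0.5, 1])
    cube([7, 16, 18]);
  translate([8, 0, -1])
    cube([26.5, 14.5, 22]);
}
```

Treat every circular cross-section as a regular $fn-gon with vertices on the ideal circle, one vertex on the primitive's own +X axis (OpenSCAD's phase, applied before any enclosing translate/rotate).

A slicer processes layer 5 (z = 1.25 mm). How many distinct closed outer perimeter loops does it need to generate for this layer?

At z = 1.25 mm: the r=4 cylinder contributes a regular 12-gon of circumradius 4; the cube at (-3, 10.5) does not reach this height (z outside [11.5, 16.5]); the cube at (13, -0.5) is present — its section is the full 7×16 rectangle; the cube at (8, 0) (footprint 26.5×14.5) is included at this height; Taking the first minus the rest: starting from the r=4 cylinder, the 7×16 cube at (13, -0.5) misses the remaining region (no effect); the 26.5×14.5 cube at (8, 0) misses the remaining region (no effect) — 1 connected region. The result has 1 disconnected region.

1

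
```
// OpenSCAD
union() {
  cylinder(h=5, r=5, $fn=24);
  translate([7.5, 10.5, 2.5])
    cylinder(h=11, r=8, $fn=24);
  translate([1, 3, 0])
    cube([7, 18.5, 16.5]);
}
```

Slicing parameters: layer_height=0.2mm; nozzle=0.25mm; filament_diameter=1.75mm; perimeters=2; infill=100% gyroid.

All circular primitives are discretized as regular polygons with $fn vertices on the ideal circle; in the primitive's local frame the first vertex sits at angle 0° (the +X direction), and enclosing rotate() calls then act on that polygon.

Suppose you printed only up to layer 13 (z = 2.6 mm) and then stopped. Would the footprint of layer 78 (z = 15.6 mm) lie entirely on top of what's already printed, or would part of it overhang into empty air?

Compare the two slices. At z = 2.6: the r=5 cylinder contributes a regular 24-gon of circumradius 5 (area = (24/2)·5.000²·sin(360°/24) = 77.65 mm²); the r=8 cylinder at (7.5, 10.5) contributes a regular 24-gon of circumradius 8 (area = (24/2)·8.000²·sin(360°/24) = 198.77 mm²); the cube at (1, 3) (footprint 7×18.5) is included at this height (area 129.50 mm²); Taking the union: the regions partially overlap — summed areas 405.92 mm² minus the doubly-counted overlap 100.75 mm² gives 305.17 mm² — area = 305.17 mm². At z = 15.6: the cylinder does not reach this height (z outside [0, 5]); the cylinder at (7.5, 10.5) is not intersected at this z (z outside [2.5, 13.5]); the cube at (1, 3) is present — its section is the full 7×18.5 rectangle (area 129.50 mm²); Merging all regions: only the 7×18.5 cube at (1, 3) is present, so the union is just that shape — area = 129.50 mm². Checking containment: the cross-section at z = 15.6 is a subset of the cross-section at z = 2.6.

entirely on top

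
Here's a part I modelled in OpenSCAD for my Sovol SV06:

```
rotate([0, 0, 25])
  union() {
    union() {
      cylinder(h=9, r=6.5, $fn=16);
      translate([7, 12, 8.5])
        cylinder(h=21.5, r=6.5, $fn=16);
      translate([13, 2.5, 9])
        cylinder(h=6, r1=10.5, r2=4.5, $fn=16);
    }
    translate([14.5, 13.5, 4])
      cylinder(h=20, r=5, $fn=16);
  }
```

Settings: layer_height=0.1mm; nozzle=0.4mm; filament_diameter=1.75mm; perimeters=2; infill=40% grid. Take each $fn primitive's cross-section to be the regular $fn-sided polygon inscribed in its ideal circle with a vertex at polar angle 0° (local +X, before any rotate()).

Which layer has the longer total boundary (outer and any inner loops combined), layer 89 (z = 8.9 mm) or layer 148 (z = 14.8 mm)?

Layer 89 (z = 8.9): the r=6.5 cylinder gives a regular 16-gon of circumradius 6.5 (constant along its height) (perimeter = 2·16·6.500·sin(180°/16) = 40.58 mm); the cylinder at (7, 12): section is a regular 16-gon, circumradius r=6.5 (perimeter = 2·16·6.500·sin(180°/16) = 40.58 mm); the cone at (13, 2.5) is absent (z outside [9, 15]); Taking the union: the 2 present regions are separate (no shared area or edge), so areas and boundary lengths simply add and each stays a separate island — boundary = 81.16 mm; the r=5 cylinder at (14.5, 13.5) gives a regular 16-gon of circumradius 5 (constant along its height) (perimeter = 2·16·5.000·sin(180°/16) = 31.21 mm); Merging all regions: the regions partially overlap (shared area 21.25 mm²), so the edge portions inside another operand are dropped and the merged outline is re-measured after clipping — boundary = 93.50 mm; (rotated 25° about Z; rotation is an isometry so areas/perimeters/island counts are preserved). So its perimeter = 93.50 mm. Layer 148 (z = 14.8): the cylinder does not reach this height (z outside [0, 9]); the cylinder at (7, 12): section is a regular 16-gon, circumradius r=6.5 (perimeter = 2·16·6.500·sin(180°/16) = 40.58 mm); the cone at (13, 2.5) contributes a regular 16-gon of circumradius 4.700 (interpolated between r1=10.5 and r2=4.5 at t=0.967) (perimeter = 2·16·4.700·sin(180°/16) = 29.34 mm); Merging all regions: the 2 present regions are separate (no shared area or edge), so areas and boundary lengths simply add and each stays a separate island — boundary = 69.92 mm; the r=5 cylinder at (14.5, 13.5) gives a regular 16-gon of circumradius 5 (constant along its height) (perimeter = 2·16·5.000·sin(180°/16) = 31.21 mm); Merging all regions: the regions partially overlap (shared area 21.25 mm²), so the edge portions inside another operand are dropped and the merged outline is re-measured after clipping — boundary = 82.26 mm; (rotated 25° about Z; rotation is an isometry so areas/perimeters/island counts are preserved). So its perimeter = 82.26 mm. Layer 89 is larger (93.50 vs 82.26 mm).

layer 89 (z = 8.9 mm)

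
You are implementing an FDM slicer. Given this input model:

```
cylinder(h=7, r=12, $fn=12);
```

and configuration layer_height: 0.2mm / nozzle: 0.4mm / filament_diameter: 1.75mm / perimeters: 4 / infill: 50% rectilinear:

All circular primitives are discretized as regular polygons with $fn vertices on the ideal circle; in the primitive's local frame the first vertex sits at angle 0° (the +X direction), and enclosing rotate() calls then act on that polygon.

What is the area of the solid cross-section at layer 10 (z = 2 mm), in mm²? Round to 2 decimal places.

432.00 mm²

At z = 2 mm: the cylinder: section is a regular 12-gon, circumradius r=12 (area = (12/2)·12.000²·sin(360°/12) = 432.00 mm²). Overall, the cross-section is a single solid region. Net area = 432.00 mm².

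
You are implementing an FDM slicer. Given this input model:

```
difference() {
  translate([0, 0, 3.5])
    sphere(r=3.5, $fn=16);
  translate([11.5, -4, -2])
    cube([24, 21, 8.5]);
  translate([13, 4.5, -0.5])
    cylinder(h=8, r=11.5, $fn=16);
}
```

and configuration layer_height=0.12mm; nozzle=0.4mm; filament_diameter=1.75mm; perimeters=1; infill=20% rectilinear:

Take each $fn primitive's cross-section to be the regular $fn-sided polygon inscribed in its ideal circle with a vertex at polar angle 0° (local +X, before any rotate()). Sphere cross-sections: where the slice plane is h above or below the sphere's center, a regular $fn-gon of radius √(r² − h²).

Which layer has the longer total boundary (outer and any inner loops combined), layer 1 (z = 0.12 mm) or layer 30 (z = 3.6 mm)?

Layer 1 (z = 0.12): the r=3.5 sphere slices to a regular 16-gon of circumradius 0.909 (√(r²−h²) with h=3.38 from center) (perimeter = 2·16·0.909·sin(180°/16) = 5.67 mm); the 24×21 cube at (11.5, -4) contributes its full rectangle (perimeter 90.00 mm); the r=11.5 cylinder at (13, 4.5) gives a regular 16-gon of circumradius 11.5 (constant along its height) (perimeter = 2·16·11.500·sin(180°/16) = 71.79 mm); Taking the first minus the rest: starting from the r=3.5 sphere, the 24×21 cube at (11.5, -4) misses the remaining region (no effect); the r=11.5 cylinder at (13, 4.5) misses the remaining region (no effect) — boundary = 5.67 mm. So its perimeter = 5.67 mm. Layer 30 (z = 3.6): the sphere: section is a regular 16-gon, circumradius = √(r²−h²) = √(3.5²−0.1²) = 3.499 (perimeter = 2·16·3.499·sin(180°/16) = 21.84 mm); the cube at (11.5, -4) (footprint 24×21) is included at this height (perimeter 90.00 mm); the r=11.5 cylinder at (13, 4.5) contributes a regular 16-gon of circumradius 11.5 (perimeter = 2·16·11.500·sin(180°/16) = 71.79 mm); Taking the first minus the rest: starting from the r=3.5 sphere, the 24×21 cube at (11.5, -4) misses the remaining region (no effect); the r=11.5 cylinder at (13, 4.5) partially overlaps it — only the 3.19 mm² overlap (of its 404.88 mm²) is removed, clipping the outline — boundary = 21.53 mm. So its perimeter = 21.53 mm. Layer 30 is larger (21.53 vs 5.67 mm).

layer 30 (z = 3.6 mm)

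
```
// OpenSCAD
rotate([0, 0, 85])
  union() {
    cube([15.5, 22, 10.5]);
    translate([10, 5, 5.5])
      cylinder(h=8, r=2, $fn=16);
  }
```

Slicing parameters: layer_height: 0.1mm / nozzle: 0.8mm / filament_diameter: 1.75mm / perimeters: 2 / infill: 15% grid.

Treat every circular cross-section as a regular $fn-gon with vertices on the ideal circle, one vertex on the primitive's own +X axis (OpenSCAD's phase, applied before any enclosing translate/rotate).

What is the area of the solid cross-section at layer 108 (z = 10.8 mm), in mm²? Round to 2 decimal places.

12.25 mm²

At z = 10.8 mm: the cube is not intersected at this z (z outside [0, 10.5]); the r=2 cylinder at (10, 5) contributes a regular 16-gon of circumradius 2 (area = (16/2)·2.000²·sin(360°/16) = 12.25 mm²); Merging all regions: only the r=2 cylinder at (10, 5) is present, so the union is just that shape — area = 12.25 mm²; (rotated 85° about Z; rotation is an isometry so areas/perimeters/island counts are preserved). Overall, the cross-section is a single solid region. Net area = 12.25 mm².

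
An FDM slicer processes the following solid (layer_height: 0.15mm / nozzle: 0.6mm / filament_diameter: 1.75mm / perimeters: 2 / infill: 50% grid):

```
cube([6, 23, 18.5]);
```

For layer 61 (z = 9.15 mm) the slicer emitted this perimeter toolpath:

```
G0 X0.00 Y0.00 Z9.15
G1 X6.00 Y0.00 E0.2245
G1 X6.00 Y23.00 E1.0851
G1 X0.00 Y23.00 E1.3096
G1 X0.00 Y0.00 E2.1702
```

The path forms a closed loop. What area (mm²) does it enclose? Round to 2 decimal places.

Apply the shoelace formula to the sequence of (X, Y) vertices; enclosed area = 138.00 mm².

138.00 mm²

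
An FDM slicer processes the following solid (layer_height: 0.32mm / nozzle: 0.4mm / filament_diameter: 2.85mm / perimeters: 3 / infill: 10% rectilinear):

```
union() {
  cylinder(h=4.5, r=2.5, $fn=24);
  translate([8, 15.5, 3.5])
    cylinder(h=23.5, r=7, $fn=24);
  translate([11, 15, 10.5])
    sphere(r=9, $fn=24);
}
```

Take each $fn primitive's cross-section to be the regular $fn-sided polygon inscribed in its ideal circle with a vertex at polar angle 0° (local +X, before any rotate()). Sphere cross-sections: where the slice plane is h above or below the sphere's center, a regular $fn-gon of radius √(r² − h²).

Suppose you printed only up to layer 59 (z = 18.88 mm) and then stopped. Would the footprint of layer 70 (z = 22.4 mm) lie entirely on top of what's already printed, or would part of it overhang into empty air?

entirely on top

Compare the two slices. At z = 18.88: the cylinder is not intersected at this z (z outside [0, 4.5]); the r=7 cylinder at (8, 15.5) gives a regular 24-gon of circumradius 7 (constant along its height) (area = (24/2)·7.000²·sin(360°/24) = 152.19 mm²); the sphere at (11, 15): section is a regular 24-gon, circumradius = √(r²−h²) = √(9²−8.38²) = 3.283 (area = (24/2)·3.283²·sin(360°/24) = 33.47 mm²); Taking the union: the r=9 sphere at (11, 15) lies entirely inside the r=7 cylinder at (8, 15.5), so the union is just the r=7 cylinder at (8, 15.5) — area = 152.19 mm². At z = 22.4: the cylinder is absent (z outside [0, 4.5]); the r=7 cylinder at (8, 15.5) gives a regular 24-gon of circumradius 7 (constant along its height) (area = (24/2)·7.000²·sin(360°/24) = 152.19 mm²); the sphere at (11, 15) is absent (|z−center|=11.900 > r=9); Taking the union: only the r=7 cylinder at (8, 15.5) is present, so the union is just that shape — area = 152.19 mm². Checking containment: the cross-section at z = 22.4 is a subset of the cross-section at z = 18.88.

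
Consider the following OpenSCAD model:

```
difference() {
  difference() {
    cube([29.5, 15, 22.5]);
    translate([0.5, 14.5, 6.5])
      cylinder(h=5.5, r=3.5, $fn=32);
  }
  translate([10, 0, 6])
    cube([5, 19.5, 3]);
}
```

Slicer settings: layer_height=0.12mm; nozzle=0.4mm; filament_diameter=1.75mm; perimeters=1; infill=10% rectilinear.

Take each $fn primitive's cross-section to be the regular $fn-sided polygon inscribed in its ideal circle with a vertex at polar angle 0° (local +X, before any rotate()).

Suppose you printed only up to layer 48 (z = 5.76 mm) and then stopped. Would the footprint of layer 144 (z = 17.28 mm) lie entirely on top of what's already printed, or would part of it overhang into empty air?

Compare the two slices. At z = 5.76: the cube is present — its section is the full 29.5×15 rectangle (area 442.50 mm²); the cylinder at (0.5, 14.5) does not reach this height (z outside [6.5, 12]); Subtracting the remaining from the first: none of the subtracted shapes is present at this height, so the 29.5×15 cube is unchanged — area = 442.50 mm²; the cube at (10, 0) is not intersected at this z (z outside [6, 9]); After the difference (first − rest): none of the subtracted shapes is present at this height, so the result so far is unchanged — area = 442.50 mm². At z = 17.28: the cube (footprint 29.5×15) is included at this height (area 442.50 mm²); the cylinder at (0.5, 14.5) is absent (z outside [6.5, 12]); Subtracting the remaining from the first: none of the subtracted shapes is present at this height, so the 29.5×15 cube is unchanged — area = 442.50 mm²; the cube at (10, 0) is not intersected at this z (z outside [6, 9]); Subtracting the remaining from the first: none of the subtracted shapes is present at this height, so the result so far is unchanged — area = 442.50 mm². Checking containment: the cross-section at z = 17.28 is a subset of the cross-section at z = 5.76.

entirely on top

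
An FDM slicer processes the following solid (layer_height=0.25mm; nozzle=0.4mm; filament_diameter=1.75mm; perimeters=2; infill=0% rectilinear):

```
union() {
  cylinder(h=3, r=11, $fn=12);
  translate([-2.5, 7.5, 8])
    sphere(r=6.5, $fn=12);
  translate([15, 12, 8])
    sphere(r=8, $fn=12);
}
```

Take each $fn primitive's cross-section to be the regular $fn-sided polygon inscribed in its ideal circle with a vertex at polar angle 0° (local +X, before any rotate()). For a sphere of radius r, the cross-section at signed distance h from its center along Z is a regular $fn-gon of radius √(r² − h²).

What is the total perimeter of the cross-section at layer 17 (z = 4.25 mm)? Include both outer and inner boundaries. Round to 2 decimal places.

76.87 mm

At z = 4.25 mm: the cylinder is absent (z outside [0, 3]); the r=6.5 sphere at (-2.5, 7.5) contributes a regular 12-gon of circumradius √(6.5²−3.75²) = 5.309 (perimeter = 2·12·5.309·sin(180°/12) = 32.98 mm); the sphere at (15, 12): section is a regular 12-gon, circumradius = √(r²−h²) = √(8²−3.75²) = 7.067 (perimeter = 2·12·7.067·sin(180°/12) = 43.90 mm); Combining (union): the 2 present regions are separate (no shared area or edge), so areas and boundary lengths simply add and each stays a separate island — boundary = 76.87 mm. Overall, the cross-section has 2 separate islands. Total boundary length (outer) = 76.87 mm.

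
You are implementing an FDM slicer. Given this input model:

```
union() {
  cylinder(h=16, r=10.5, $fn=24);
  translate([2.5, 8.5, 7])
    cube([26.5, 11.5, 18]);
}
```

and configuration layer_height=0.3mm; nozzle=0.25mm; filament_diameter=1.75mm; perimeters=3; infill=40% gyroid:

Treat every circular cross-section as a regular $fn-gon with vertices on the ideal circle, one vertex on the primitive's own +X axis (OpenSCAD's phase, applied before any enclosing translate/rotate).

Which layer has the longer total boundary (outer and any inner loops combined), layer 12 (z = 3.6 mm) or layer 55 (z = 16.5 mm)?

layer 55 (z = 16.5 mm)

Layer 12 (z = 3.6): the cylinder: section is a regular 24-gon, circumradius r=10.5 (perimeter = 2·24·10.500·sin(180°/24) = 65.79 mm); the cube at (2.5, 8.5) does not reach this height (z outside [7, 25]); Taking the union: only the r=10.5 cylinder is present, so the union is just that shape — boundary = 65.79 mm. So its perimeter = 65.79 mm. Layer 55 (z = 16.5): the cylinder is not intersected at this z (z outside [0, 16]); the 26.5×11.5 cube at (2.5, 8.5) contributes its full rectangle (perimeter 76.00 mm); Taking the union: only the 26.5×11.5 cube at (2.5, 8.5) is present, so the union is just that shape — boundary = 76.00 mm. So its perimeter = 76.00 mm. Layer 55 is larger (76.00 vs 65.79 mm).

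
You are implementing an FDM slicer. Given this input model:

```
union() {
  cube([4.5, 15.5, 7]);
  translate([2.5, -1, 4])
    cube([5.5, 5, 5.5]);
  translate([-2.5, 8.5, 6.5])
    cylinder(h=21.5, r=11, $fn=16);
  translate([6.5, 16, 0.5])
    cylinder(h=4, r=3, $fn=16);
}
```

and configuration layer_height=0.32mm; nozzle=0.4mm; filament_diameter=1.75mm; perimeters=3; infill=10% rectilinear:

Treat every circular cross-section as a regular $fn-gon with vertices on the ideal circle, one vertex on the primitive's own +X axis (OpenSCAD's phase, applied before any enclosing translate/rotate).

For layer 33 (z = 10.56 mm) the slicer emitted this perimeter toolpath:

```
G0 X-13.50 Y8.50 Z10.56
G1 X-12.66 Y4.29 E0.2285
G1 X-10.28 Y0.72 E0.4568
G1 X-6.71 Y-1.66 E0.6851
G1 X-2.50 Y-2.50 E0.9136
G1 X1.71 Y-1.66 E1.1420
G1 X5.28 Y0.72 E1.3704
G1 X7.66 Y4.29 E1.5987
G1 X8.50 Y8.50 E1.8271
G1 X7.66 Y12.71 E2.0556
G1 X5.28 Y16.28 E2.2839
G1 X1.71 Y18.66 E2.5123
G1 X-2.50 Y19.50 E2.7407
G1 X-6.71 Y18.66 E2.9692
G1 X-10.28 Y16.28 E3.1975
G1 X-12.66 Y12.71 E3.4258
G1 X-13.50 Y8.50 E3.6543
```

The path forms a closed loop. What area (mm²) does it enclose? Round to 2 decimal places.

370.40 mm²

Apply the shoelace formula to the sequence of (X, Y) vertices; enclosed area = 370.40 mm².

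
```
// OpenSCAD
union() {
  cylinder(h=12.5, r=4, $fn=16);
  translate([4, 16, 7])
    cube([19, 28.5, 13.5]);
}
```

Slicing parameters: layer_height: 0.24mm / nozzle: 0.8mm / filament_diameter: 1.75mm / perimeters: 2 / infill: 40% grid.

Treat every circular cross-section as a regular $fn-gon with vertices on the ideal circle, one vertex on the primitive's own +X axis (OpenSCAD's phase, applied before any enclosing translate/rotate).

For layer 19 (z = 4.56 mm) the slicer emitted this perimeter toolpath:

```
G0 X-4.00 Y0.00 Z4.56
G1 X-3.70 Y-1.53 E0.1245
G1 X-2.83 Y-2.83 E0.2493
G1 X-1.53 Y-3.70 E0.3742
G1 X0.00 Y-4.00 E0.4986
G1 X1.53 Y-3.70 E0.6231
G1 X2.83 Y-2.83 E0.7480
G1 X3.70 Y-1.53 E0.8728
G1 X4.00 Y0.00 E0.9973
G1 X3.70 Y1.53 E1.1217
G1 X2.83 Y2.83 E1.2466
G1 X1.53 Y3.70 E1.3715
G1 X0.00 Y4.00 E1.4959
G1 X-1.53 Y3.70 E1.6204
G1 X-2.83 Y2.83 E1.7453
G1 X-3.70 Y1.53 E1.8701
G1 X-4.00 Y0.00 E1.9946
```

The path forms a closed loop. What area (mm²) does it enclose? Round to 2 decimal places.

Apply the shoelace formula to the sequence of (X, Y) vertices; enclosed area = 49.04 mm².

49.04 mm²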